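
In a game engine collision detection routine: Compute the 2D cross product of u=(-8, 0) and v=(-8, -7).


u x v = u_x*v_y - u_y*v_x = (-8)*(-7) - 0*(-8)
= 56 - 0 = 56

56


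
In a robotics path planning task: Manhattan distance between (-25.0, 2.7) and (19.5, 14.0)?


|(-25)-19.5| + |2.7-14| = 44.5 + 11.3 = 55.8

55.8


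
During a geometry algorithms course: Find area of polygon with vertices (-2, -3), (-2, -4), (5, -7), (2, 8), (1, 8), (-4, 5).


Shoelace sum: ((-2)*(-4) - (-2)*(-3)) + ((-2)*(-7) - 5*(-4)) + (5*8 - 2*(-7)) + (2*8 - 1*8) + (1*5 - (-4)*8) + ((-4)*(-3) - (-2)*5)
= 157
Area = |157|/2 = 78.5

78.5


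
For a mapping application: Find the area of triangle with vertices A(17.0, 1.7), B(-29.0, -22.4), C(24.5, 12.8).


Area = |x_A(y_B-y_C) + x_B(y_C-y_A) + x_C(y_A-y_B)|/2
= |(-598.4) + (-321.9) + 590.45|/2
= 329.85/2 = 164.925

164.925


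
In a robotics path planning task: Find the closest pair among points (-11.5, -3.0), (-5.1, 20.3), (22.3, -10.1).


d(P0,P1) = 24.163, d(P0,P2) = 34.5377, d(P1,P2) = 40.9258
Closest: P0 and P1

Closest pair: (-11.5, -3.0) and (-5.1, 20.3), distance = 24.163


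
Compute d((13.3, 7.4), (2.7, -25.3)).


dx=-10.6, dy=-32.7
d^2 = (-10.6)^2 + (-32.7)^2 = 1181.65
d = sqrt(1181.65) = 34.3751

34.3751


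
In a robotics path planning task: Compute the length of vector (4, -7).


|u| = sqrt(4^2 + (-7)^2) = sqrt(65) = 8.0623

8.0623


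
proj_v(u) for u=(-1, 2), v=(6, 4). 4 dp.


u.v = 2, |v| = sqrt(52) = 7.2111
Scalar projection = u.v / |v| = 2 / sqrt(52) = 0.2774

0.2774


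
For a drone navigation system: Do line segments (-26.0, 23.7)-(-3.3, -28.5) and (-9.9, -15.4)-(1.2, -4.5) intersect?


Cross products: d1=609.5, d2=-217.35, d3=-47.15, d4=779.7
d1*d2 < 0 and d3*d4 < 0? yes

Yes, they intersect


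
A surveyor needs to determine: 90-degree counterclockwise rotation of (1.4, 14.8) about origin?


90° CCW: (x,y) -> (-y, x)
(1.4,14.8) -> (-14.8, 1.4)

(-14.8, 1.4)


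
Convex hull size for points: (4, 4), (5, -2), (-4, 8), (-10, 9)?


Convex hull vertices (CCW): (-10, 9), (5, -2), (4, 4), (-4, 8)
Count = 4

4


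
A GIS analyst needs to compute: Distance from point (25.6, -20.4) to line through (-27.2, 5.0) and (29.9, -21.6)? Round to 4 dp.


|cross product| = 45.86
|line direction| = sqrt(3967.97) = 62.9918
Distance = 45.86/sqrt(3967.97) = 0.728

0.728


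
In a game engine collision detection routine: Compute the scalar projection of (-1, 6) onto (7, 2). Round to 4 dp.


u.v = 5, |v| = sqrt(53) = 7.2801
Scalar projection = u.v / |v| = 5 / sqrt(53) = 0.6868

0.6868


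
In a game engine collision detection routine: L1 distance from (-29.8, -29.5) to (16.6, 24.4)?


|(-29.8)-16.6| + |(-29.5)-24.4| = 46.4 + 53.9 = 100.3

100.3


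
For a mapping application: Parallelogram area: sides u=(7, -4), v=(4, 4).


|u x v| = |7*4 - (-4)*4|
= |28 - (-16)| = 44

44


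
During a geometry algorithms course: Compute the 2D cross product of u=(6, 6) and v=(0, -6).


u x v = u_x*v_y - u_y*v_x = 6*(-6) - 6*0
= (-36) - 0 = -36

-36


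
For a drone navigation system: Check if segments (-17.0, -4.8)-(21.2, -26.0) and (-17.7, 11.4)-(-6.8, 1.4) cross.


Cross products: d1=-169.58, d2=-18.66, d3=604, d4=453.08
d1*d2 < 0 and d3*d4 < 0? no

No, they don't intersect


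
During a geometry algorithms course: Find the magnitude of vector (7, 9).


|u| = sqrt(7^2 + 9^2) = sqrt(130) = 11.4018

11.4018


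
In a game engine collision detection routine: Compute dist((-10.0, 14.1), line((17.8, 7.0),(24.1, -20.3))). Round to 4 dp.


|cross product| = 714.21
|line direction| = sqrt(784.98) = 28.0175
Distance = 714.21/sqrt(784.98) = 25.4916

25.4916


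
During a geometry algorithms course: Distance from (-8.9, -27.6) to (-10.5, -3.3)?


dx=-1.6, dy=24.3
d^2 = (-1.6)^2 + 24.3^2 = 593.05
d = sqrt(593.05) = 24.3526

24.3526


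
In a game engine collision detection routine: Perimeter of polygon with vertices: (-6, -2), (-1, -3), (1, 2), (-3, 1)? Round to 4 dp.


Sides: (-6, -2)->(-1, -3): sqrt(26) = 5.09902, (-1, -3)->(1, 2): sqrt(29) = 5.385165, (1, 2)->(-3, 1): sqrt(17) = 4.123106, (-3, 1)->(-6, -2): sqrt(18) = 4.242641
Sum = 18.849932
Perimeter = 18.8499

18.8499


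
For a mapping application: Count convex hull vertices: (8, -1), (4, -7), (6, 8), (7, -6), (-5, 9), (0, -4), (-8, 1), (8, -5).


Convex hull vertices (CCW): (-8, 1), (4, -7), (7, -6), (8, -5), (8, -1), (6, 8), (-5, 9)
Count = 7

7


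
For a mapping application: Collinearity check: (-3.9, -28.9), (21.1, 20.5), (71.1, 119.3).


Cross product: (21.1-(-3.9))*(119.3-(-28.9)) - (20.5-(-28.9))*(71.1-(-3.9))
= 0

Yes, collinear


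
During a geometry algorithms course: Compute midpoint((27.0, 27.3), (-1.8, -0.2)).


M = ((27+(-1.8))/2, (27.3+(-0.2))/2)
= (12.6, 13.55)

(12.6, 13.55)


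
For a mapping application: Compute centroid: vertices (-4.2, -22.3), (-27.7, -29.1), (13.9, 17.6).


Centroid = ((x_A+x_B+x_C)/3, (y_A+y_B+y_C)/3)
= (((-4.2)+(-27.7)+13.9)/3, ((-22.3)+(-29.1)+17.6)/3)
= (-6, -11.2667)

(-6, -11.2667)


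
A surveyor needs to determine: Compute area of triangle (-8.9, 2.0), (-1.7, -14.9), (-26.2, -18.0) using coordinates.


Area = |x_A(y_B-y_C) + x_B(y_C-y_A) + x_C(y_A-y_B)|/2
= |(-27.59) + 34 + (-442.78)|/2
= 436.37/2 = 218.185

218.185


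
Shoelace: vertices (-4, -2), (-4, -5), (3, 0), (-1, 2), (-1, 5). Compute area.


Shoelace sum: ((-4)*(-5) - (-4)*(-2)) + ((-4)*0 - 3*(-5)) + (3*2 - (-1)*0) + ((-1)*5 - (-1)*2) + ((-1)*(-2) - (-4)*5)
= 52
Area = |52|/2 = 26

26


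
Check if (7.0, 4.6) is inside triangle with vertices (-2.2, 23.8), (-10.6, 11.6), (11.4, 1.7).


Cross products: AB x AP = 273.52, BC x BP = 20.24, CA x CP = 57.8
All same sign? yes

Yes, inside


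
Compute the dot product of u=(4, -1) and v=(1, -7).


u . v = u_x*v_x + u_y*v_y = 4*1 + (-1)*(-7)
= 4 + 7 = 11

11


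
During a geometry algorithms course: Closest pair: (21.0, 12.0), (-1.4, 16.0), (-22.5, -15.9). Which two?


d(P0,P1) = 22.7543, d(P0,P2) = 51.6784, d(P1,P2) = 38.2468
Closest: P0 and P1

Closest pair: (21.0, 12.0) and (-1.4, 16.0), distance = 22.7543


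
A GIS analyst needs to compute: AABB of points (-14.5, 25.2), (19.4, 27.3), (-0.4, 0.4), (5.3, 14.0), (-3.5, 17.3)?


x range: [-14.5, 19.4]
y range: [0.4, 27.3]
Bounding box: (-14.5,0.4) to (19.4,27.3)

(-14.5,0.4) to (19.4,27.3)


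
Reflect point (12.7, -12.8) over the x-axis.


Reflection over x-axis: (x,y) -> (x,-y)
(12.7, -12.8) -> (12.7, 12.8)

(12.7, 12.8)


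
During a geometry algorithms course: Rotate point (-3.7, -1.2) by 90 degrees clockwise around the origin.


90° CW: (x,y) -> (y, -x)
(-3.7,-1.2) -> (-1.2, 3.7)

(-1.2, 3.7)


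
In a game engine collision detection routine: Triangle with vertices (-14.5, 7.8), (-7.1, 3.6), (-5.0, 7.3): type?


Side lengths squared: AB^2=72.4, BC^2=18.1, CA^2=90.5
Sorted: [18.1, 72.4, 90.5]
By sides: Scalene, By angles: Right

Scalene, Right


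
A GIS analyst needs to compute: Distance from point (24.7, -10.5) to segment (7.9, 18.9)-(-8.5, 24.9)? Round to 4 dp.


Project P onto AB: t = 0 (clamped to [0,1])
Closest point on segment: (7.9, 18.9)
Distance: 33.8615

33.8615


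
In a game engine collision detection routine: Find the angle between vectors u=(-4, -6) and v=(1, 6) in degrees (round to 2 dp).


u.v = -40, |u| = sqrt(52) = 7.2111, |v| = sqrt(37) = 6.0828
cos(theta) = u.v/(|u||v|) = -40/sqrt(1924) = -0.911922
theta = acos(-0.911922) = 155.77 degrees

155.77 degrees


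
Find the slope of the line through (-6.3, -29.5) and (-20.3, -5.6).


slope = (y2-y1)/(x2-x1) = ((-5.6)-(-29.5))/((-20.3)-(-6.3)) = 23.9/(-14) = -1.7071

-1.7071


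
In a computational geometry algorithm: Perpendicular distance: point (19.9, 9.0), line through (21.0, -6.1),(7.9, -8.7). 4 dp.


|cross product| = 200.67
|line direction| = sqrt(178.37) = 13.3555
Distance = 200.67/sqrt(178.37) = 15.0252

15.0252


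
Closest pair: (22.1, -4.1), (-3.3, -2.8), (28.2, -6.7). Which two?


d(P0,P1) = 25.4332, d(P0,P2) = 6.631, d(P1,P2) = 31.7405
Closest: P0 and P2

Closest pair: (22.1, -4.1) and (28.2, -6.7), distance = 6.631


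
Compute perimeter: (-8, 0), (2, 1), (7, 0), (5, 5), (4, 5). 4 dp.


Sides: (-8, 0)->(2, 1): sqrt(101) = 10.049876, (2, 1)->(7, 0): sqrt(26) = 5.09902, (7, 0)->(5, 5): sqrt(29) = 5.385165, (5, 5)->(4, 5): sqrt(1) = 1, (4, 5)->(-8, 0): sqrt(169) = 13
Sum = 34.534061
Perimeter = 34.5341

34.5341


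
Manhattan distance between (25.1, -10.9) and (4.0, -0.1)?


|25.1-4| + |(-10.9)-(-0.1)| = 21.1 + 10.8 = 31.9

31.9


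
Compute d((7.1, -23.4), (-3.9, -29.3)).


dx=-11, dy=-5.9
d^2 = (-11)^2 + (-5.9)^2 = 155.81
d = sqrt(155.81) = 12.4824

12.4824


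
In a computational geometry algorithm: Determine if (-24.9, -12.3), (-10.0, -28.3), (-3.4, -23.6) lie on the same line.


Cross product: ((-10)-(-24.9))*((-23.6)-(-12.3)) - ((-28.3)-(-12.3))*((-3.4)-(-24.9))
= 175.63

No, not collinear


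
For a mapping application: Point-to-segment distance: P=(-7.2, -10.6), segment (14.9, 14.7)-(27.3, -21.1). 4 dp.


Project P onto AB: t = 0.4401 (clamped to [0,1])
Closest point on segment: (20.3571, -1.0551)
Distance: 29.1633

29.1633


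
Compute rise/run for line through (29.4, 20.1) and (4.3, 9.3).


slope = (y2-y1)/(x2-x1) = (9.3-20.1)/(4.3-29.4) = (-10.8)/(-25.1) = 0.4303

0.4303


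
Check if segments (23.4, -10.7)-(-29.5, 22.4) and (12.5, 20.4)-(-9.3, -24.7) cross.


Cross products: d1=1169.57, d2=-1937.8, d3=-1284.4, d4=1822.97
d1*d2 < 0 and d3*d4 < 0? yes

Yes, they intersect


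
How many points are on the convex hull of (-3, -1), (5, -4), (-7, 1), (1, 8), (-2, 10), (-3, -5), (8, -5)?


Convex hull vertices (CCW): (-7, 1), (-3, -5), (8, -5), (1, 8), (-2, 10)
Count = 5

5


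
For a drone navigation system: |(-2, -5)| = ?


|u| = sqrt((-2)^2 + (-5)^2) = sqrt(29) = 5.3852

5.3852


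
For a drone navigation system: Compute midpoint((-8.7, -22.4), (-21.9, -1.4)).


M = (((-8.7)+(-21.9))/2, ((-22.4)+(-1.4))/2)
= (-15.3, -11.9)

(-15.3, -11.9)


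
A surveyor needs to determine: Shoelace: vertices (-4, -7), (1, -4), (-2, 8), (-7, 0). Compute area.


Shoelace sum: ((-4)*(-4) - 1*(-7)) + (1*8 - (-2)*(-4)) + ((-2)*0 - (-7)*8) + ((-7)*(-7) - (-4)*0)
= 128
Area = |128|/2 = 64

64


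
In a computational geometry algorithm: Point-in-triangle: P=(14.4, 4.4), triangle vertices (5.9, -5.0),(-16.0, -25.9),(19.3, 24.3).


Cross products: AB x AP = -28.21, BC x BP = -456.49, CA x CP = 123.09
All same sign? no

No, outside


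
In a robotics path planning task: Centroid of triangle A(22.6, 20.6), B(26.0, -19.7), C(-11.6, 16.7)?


Centroid = ((x_A+x_B+x_C)/3, (y_A+y_B+y_C)/3)
= ((22.6+26+(-11.6))/3, (20.6+(-19.7)+16.7)/3)
= (12.3333, 5.8667)

(12.3333, 5.8667)


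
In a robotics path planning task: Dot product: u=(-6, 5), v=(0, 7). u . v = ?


u . v = u_x*v_x + u_y*v_y = (-6)*0 + 5*7
= 0 + 35 = 35

35


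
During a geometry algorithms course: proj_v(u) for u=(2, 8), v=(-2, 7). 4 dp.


u.v = 52, |v| = sqrt(53) = 7.2801
Scalar projection = u.v / |v| = 52 / sqrt(53) = 7.1427

7.1427


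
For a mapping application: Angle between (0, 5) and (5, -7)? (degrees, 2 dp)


u.v = -35, |u| = sqrt(25) = 5, |v| = sqrt(74) = 8.6023
cos(theta) = u.v/(|u||v|) = -35/sqrt(1850) = -0.813733
theta = acos(-0.813733) = 144.46 degrees

144.46 degrees


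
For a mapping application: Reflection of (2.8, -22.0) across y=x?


Reflection over y=x: (x,y) -> (y,x)
(2.8, -22) -> (-22, 2.8)

(-22, 2.8)


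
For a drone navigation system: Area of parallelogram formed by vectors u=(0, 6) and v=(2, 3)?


|u x v| = |0*3 - 6*2|
= |0 - 12| = 12

12


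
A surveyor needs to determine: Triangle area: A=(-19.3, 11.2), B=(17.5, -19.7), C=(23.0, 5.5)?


Area = |x_A(y_B-y_C) + x_B(y_C-y_A) + x_C(y_A-y_B)|/2
= |486.36 + (-99.75) + 710.7|/2
= 1097.31/2 = 548.655

548.655


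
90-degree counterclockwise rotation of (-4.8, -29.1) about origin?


90° CCW: (x,y) -> (-y, x)
(-4.8,-29.1) -> (29.1, -4.8)

(29.1, -4.8)


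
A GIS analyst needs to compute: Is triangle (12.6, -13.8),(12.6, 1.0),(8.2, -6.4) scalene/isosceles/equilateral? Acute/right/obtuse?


Side lengths squared: AB^2=219.04, BC^2=74.12, CA^2=74.12
Sorted: [74.12, 74.12, 219.04]
By sides: Isosceles, By angles: Obtuse

Isosceles, Obtuse


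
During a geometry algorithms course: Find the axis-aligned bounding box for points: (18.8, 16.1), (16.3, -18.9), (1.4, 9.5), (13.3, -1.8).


x range: [1.4, 18.8]
y range: [-18.9, 16.1]
Bounding box: (1.4,-18.9) to (18.8,16.1)

(1.4,-18.9) to (18.8,16.1)


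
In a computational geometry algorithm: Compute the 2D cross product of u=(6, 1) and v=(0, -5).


u x v = u_x*v_y - u_y*v_x = 6*(-5) - 1*0
= (-30) - 0 = -30

-30


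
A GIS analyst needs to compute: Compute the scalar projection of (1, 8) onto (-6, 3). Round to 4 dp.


u.v = 18, |v| = sqrt(45) = 6.7082
Scalar projection = u.v / |v| = 18 / sqrt(45) = 2.6833

2.6833


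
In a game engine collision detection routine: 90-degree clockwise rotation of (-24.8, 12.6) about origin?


90° CW: (x,y) -> (y, -x)
(-24.8,12.6) -> (12.6, 24.8)

(12.6, 24.8)


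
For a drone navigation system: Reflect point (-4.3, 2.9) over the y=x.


Reflection over y=x: (x,y) -> (y,x)
(-4.3, 2.9) -> (2.9, -4.3)

(2.9, -4.3)


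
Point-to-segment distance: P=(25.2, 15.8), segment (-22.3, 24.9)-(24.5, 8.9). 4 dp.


Project P onto AB: t = 0.9683 (clamped to [0,1])
Closest point on segment: (23.0146, 9.4078)
Distance: 6.7554

6.7554


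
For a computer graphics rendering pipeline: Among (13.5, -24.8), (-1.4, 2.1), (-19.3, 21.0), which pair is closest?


d(P0,P1) = 30.7509, d(P0,P2) = 56.3336, d(P1,P2) = 26.0311
Closest: P1 and P2

Closest pair: (-1.4, 2.1) and (-19.3, 21.0), distance = 26.0311


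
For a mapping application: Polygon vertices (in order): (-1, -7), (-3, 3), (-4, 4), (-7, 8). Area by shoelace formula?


Shoelace sum: ((-1)*3 - (-3)*(-7)) + ((-3)*4 - (-4)*3) + ((-4)*8 - (-7)*4) + ((-7)*(-7) - (-1)*8)
= 29
Area = |29|/2 = 14.5

14.5


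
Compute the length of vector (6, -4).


|u| = sqrt(6^2 + (-4)^2) = sqrt(52) = 7.2111

7.2111


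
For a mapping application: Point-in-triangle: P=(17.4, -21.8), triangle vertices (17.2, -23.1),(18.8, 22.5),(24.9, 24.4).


Cross products: AB x AP = -7.04, BC x BP = -267.57, CA x CP = -0.51
All same sign? yes

Yes, inside


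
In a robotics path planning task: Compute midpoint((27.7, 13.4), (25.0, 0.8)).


M = ((27.7+25)/2, (13.4+0.8)/2)
= (26.35, 7.1)

(26.35, 7.1)


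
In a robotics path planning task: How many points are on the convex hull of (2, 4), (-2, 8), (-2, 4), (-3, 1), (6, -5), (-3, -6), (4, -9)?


Convex hull vertices (CCW): (-3, -6), (4, -9), (6, -5), (2, 4), (-2, 8), (-3, 1)
Count = 6

6


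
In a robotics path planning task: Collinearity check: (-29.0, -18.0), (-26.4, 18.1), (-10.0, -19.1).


Cross product: ((-26.4)-(-29))*((-19.1)-(-18)) - (18.1-(-18))*((-10)-(-29))
= -688.76

No, not collinear


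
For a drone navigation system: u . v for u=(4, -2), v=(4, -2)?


u . v = u_x*v_x + u_y*v_y = 4*4 + (-2)*(-2)
= 16 + 4 = 20

20


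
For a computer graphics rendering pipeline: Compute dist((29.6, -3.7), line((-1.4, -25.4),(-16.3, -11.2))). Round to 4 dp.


|cross product| = 763.53
|line direction| = sqrt(423.65) = 20.5828
Distance = 763.53/sqrt(423.65) = 37.0956

37.0956


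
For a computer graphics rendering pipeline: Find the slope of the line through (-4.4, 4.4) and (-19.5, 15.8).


slope = (y2-y1)/(x2-x1) = (15.8-4.4)/((-19.5)-(-4.4)) = 11.4/(-15.1) = -0.755

-0.755


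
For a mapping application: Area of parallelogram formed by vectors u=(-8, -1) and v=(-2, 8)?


|u x v| = |(-8)*8 - (-1)*(-2)|
= |(-64) - 2| = 66

66


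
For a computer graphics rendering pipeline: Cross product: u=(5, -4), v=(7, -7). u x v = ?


u x v = u_x*v_y - u_y*v_x = 5*(-7) - (-4)*7
= (-35) - (-28) = -7

-7


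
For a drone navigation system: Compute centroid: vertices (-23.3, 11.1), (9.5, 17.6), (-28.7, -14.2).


Centroid = ((x_A+x_B+x_C)/3, (y_A+y_B+y_C)/3)
= (((-23.3)+9.5+(-28.7))/3, (11.1+17.6+(-14.2))/3)
= (-14.1667, 4.8333)

(-14.1667, 4.8333)


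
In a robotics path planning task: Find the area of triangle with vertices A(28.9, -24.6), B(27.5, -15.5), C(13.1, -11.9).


Area = |x_A(y_B-y_C) + x_B(y_C-y_A) + x_C(y_A-y_B)|/2
= |(-104.04) + 349.25 + (-119.21)|/2
= 126/2 = 63

63


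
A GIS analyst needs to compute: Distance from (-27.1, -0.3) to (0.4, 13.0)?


dx=27.5, dy=13.3
d^2 = 27.5^2 + 13.3^2 = 933.14
d = sqrt(933.14) = 30.5473

30.5473


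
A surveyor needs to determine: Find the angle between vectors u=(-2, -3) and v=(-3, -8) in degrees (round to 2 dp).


u.v = 30, |u| = sqrt(13) = 3.6056, |v| = sqrt(73) = 8.544
cos(theta) = u.v/(|u||v|) = 30/sqrt(949) = 0.973841
theta = acos(0.973841) = 13.13 degrees

13.13 degrees


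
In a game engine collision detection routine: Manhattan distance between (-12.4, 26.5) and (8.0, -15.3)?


|(-12.4)-8| + |26.5-(-15.3)| = 20.4 + 41.8 = 62.2

62.2


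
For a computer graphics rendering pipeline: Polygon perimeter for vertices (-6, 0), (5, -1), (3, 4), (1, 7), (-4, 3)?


Sides: (-6, 0)->(5, -1): sqrt(122) = 11.045361, (5, -1)->(3, 4): sqrt(29) = 5.385165, (3, 4)->(1, 7): sqrt(13) = 3.605551, (1, 7)->(-4, 3): sqrt(41) = 6.403124, (-4, 3)->(-6, 0): sqrt(13) = 3.605551
Sum = 30.044752
Perimeter = 30.0448

30.0448


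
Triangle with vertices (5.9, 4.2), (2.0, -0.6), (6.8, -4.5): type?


Side lengths squared: AB^2=38.25, BC^2=38.25, CA^2=76.5
Sorted: [38.25, 38.25, 76.5]
By sides: Isosceles, By angles: Right

Isosceles, Right


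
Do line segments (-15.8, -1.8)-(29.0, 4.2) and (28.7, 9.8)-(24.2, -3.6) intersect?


Cross products: d1=-544.1, d2=29.22, d3=252.68, d4=-320.64
d1*d2 < 0 and d3*d4 < 0? yes

Yes, they intersect


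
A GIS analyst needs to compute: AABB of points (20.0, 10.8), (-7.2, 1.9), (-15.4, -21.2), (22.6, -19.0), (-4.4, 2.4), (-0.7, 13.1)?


x range: [-15.4, 22.6]
y range: [-21.2, 13.1]
Bounding box: (-15.4,-21.2) to (22.6,13.1)

(-15.4,-21.2) to (22.6,13.1)


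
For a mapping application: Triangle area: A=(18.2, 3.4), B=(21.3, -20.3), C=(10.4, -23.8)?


Area = |x_A(y_B-y_C) + x_B(y_C-y_A) + x_C(y_A-y_B)|/2
= |63.7 + (-579.36) + 246.48|/2
= 269.18/2 = 134.59

134.59


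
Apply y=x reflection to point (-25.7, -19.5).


Reflection over y=x: (x,y) -> (y,x)
(-25.7, -19.5) -> (-19.5, -25.7)

(-19.5, -25.7)


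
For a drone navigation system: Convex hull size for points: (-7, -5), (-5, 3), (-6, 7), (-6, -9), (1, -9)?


Convex hull vertices (CCW): (-7, -5), (-6, -9), (1, -9), (-6, 7)
Count = 4

4


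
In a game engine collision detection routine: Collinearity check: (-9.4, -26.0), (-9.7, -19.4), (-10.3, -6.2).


Cross product: ((-9.7)-(-9.4))*((-6.2)-(-26)) - ((-19.4)-(-26))*((-10.3)-(-9.4))
= 0

Yes, collinear


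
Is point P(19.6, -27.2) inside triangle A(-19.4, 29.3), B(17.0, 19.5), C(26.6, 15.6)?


Cross products: AB x AP = -1674.4, BC x BP = -438.18, CA x CP = 2064.7
All same sign? no

No, outside


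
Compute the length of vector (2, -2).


|u| = sqrt(2^2 + (-2)^2) = sqrt(8) = 2.8284

2.8284


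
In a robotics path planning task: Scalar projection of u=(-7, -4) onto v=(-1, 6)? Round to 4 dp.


u.v = -17, |v| = sqrt(37) = 6.0828
Scalar projection = u.v / |v| = -17 / sqrt(37) = -2.7948

-2.7948


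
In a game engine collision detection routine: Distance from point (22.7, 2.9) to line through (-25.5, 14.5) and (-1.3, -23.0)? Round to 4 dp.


|cross product| = 1526.78
|line direction| = sqrt(1991.89) = 44.6306
Distance = 1526.78/sqrt(1991.89) = 34.2093

34.2093


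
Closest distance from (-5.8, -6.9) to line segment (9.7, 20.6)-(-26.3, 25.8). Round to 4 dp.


Project P onto AB: t = 0.3137 (clamped to [0,1])
Closest point on segment: (-1.5922, 22.2311)
Distance: 29.4334

29.4334


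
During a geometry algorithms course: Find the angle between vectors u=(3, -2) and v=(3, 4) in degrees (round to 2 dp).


u.v = 1, |u| = sqrt(13) = 3.6056, |v| = sqrt(25) = 5
cos(theta) = u.v/(|u||v|) = 1/sqrt(325) = 0.05547
theta = acos(0.05547) = 86.82 degrees

86.82 degrees


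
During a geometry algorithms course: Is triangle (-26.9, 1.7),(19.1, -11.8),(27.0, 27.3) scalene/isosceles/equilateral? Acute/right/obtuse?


Side lengths squared: AB^2=2298.25, BC^2=1591.22, CA^2=3560.57
Sorted: [1591.22, 2298.25, 3560.57]
By sides: Scalene, By angles: Acute

Scalene, Acute


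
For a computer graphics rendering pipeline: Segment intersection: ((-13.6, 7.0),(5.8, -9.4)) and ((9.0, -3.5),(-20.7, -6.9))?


Cross products: d1=-388.69, d2=164.35, d3=166.94, d4=-386.1
d1*d2 < 0 and d3*d4 < 0? yes

Yes, they intersect


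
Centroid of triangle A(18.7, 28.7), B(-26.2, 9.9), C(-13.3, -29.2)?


Centroid = ((x_A+x_B+x_C)/3, (y_A+y_B+y_C)/3)
= ((18.7+(-26.2)+(-13.3))/3, (28.7+9.9+(-29.2))/3)
= (-6.9333, 3.1333)

(-6.9333, 3.1333)


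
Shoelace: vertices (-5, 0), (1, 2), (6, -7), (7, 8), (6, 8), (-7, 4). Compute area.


Shoelace sum: ((-5)*2 - 1*0) + (1*(-7) - 6*2) + (6*8 - 7*(-7)) + (7*8 - 6*8) + (6*4 - (-7)*8) + ((-7)*0 - (-5)*4)
= 176
Area = |176|/2 = 88

88


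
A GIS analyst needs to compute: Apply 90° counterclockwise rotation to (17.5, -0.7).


90° CCW: (x,y) -> (-y, x)
(17.5,-0.7) -> (0.7, 17.5)

(0.7, 17.5)


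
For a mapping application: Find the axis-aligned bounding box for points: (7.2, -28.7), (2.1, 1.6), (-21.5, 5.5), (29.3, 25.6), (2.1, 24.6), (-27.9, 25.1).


x range: [-27.9, 29.3]
y range: [-28.7, 25.6]
Bounding box: (-27.9,-28.7) to (29.3,25.6)

(-27.9,-28.7) to (29.3,25.6)


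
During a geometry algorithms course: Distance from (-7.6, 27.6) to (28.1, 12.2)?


dx=35.7, dy=-15.4
d^2 = 35.7^2 + (-15.4)^2 = 1511.65
d = sqrt(1511.65) = 38.8799

38.8799


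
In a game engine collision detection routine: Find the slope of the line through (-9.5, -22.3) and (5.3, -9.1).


slope = (y2-y1)/(x2-x1) = ((-9.1)-(-22.3))/(5.3-(-9.5)) = 13.2/14.8 = 0.8919

0.8919


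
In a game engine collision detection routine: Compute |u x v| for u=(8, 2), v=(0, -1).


|u x v| = |8*(-1) - 2*0|
= |(-8) - 0| = 8

8


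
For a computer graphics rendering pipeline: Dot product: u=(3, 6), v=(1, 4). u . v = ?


u . v = u_x*v_x + u_y*v_y = 3*1 + 6*4
= 3 + 24 = 27

27


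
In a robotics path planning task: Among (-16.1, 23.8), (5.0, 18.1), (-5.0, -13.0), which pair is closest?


d(P0,P1) = 21.8563, d(P0,P2) = 38.4376, d(P1,P2) = 32.6682
Closest: P0 and P1

Closest pair: (-16.1, 23.8) and (5.0, 18.1), distance = 21.8563


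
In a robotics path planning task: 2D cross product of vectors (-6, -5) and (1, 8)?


u x v = u_x*v_y - u_y*v_x = (-6)*8 - (-5)*1
= (-48) - (-5) = -43

-43


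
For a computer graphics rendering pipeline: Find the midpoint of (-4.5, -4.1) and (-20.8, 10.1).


M = (((-4.5)+(-20.8))/2, ((-4.1)+10.1)/2)
= (-12.65, 3)

(-12.65, 3)


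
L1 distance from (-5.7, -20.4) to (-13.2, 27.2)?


|(-5.7)-(-13.2)| + |(-20.4)-27.2| = 7.5 + 47.6 = 55.1

55.1


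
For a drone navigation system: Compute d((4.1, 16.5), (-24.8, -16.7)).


dx=-28.9, dy=-33.2
d^2 = (-28.9)^2 + (-33.2)^2 = 1937.45
d = sqrt(1937.45) = 44.0165

44.0165


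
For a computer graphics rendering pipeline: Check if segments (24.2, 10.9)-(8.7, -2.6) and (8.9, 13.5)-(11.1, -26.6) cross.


Cross products: d1=607.81, d2=-43.44, d3=-246.85, d4=404.4
d1*d2 < 0 and d3*d4 < 0? yes

Yes, they intersect


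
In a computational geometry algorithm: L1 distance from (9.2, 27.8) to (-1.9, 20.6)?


|9.2-(-1.9)| + |27.8-20.6| = 11.1 + 7.2 = 18.3

18.3


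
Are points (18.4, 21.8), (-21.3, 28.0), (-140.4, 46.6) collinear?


Cross product: ((-21.3)-18.4)*(46.6-21.8) - (28-21.8)*((-140.4)-18.4)
= 0

Yes, collinear


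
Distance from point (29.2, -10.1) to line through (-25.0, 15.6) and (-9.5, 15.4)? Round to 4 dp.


|cross product| = 387.51
|line direction| = sqrt(240.29) = 15.5013
Distance = 387.51/sqrt(240.29) = 24.9986

24.9986


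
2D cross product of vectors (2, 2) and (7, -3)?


u x v = u_x*v_y - u_y*v_x = 2*(-3) - 2*7
= (-6) - 14 = -20

-20


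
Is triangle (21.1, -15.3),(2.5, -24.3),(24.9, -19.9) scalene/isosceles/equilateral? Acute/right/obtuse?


Side lengths squared: AB^2=426.96, BC^2=521.12, CA^2=35.6
Sorted: [35.6, 426.96, 521.12]
By sides: Scalene, By angles: Obtuse

Scalene, Obtuse


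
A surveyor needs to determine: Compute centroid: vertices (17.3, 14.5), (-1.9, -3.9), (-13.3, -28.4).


Centroid = ((x_A+x_B+x_C)/3, (y_A+y_B+y_C)/3)
= ((17.3+(-1.9)+(-13.3))/3, (14.5+(-3.9)+(-28.4))/3)
= (0.7, -5.9333)

(0.7, -5.9333)


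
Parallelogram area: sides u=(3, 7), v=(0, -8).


|u x v| = |3*(-8) - 7*0|
= |(-24) - 0| = 24

24


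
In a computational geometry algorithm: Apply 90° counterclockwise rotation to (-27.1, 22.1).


90° CCW: (x,y) -> (-y, x)
(-27.1,22.1) -> (-22.1, -27.1)

(-22.1, -27.1)


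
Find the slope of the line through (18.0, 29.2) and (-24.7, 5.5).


slope = (y2-y1)/(x2-x1) = (5.5-29.2)/((-24.7)-18) = (-23.7)/(-42.7) = 0.555

0.555


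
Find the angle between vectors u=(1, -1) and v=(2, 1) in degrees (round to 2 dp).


u.v = 1, |u| = sqrt(2) = 1.4142, |v| = sqrt(5) = 2.2361
cos(theta) = u.v/(|u||v|) = 1/sqrt(10) = 0.316228
theta = acos(0.316228) = 71.57 degrees

71.57 degrees


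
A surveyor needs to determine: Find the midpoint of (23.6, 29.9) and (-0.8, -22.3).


M = ((23.6+(-0.8))/2, (29.9+(-22.3))/2)
= (11.4, 3.8)

(11.4, 3.8)


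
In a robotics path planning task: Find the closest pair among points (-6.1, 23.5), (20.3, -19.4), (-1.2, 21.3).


d(P0,P1) = 50.3723, d(P0,P2) = 5.3712, d(P1,P2) = 46.0298
Closest: P0 and P2

Closest pair: (-6.1, 23.5) and (-1.2, 21.3), distance = 5.3712


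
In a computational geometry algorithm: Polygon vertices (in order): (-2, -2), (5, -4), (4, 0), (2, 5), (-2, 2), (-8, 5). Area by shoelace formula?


Shoelace sum: ((-2)*(-4) - 5*(-2)) + (5*0 - 4*(-4)) + (4*5 - 2*0) + (2*2 - (-2)*5) + ((-2)*5 - (-8)*2) + ((-8)*(-2) - (-2)*5)
= 100
Area = |100|/2 = 50

50


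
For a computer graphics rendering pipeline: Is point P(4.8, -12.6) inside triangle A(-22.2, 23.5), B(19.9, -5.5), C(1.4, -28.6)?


Cross products: AB x AP = -736.81, BC x BP = -217.46, CA x CP = -554.74
All same sign? yes

Yes, inside


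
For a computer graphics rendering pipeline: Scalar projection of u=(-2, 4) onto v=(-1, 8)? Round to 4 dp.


u.v = 34, |v| = sqrt(65) = 8.0623
Scalar projection = u.v / |v| = 34 / sqrt(65) = 4.2172

4.2172


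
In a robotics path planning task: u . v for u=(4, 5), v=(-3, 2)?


u . v = u_x*v_x + u_y*v_y = 4*(-3) + 5*2
= (-12) + 10 = -2

-2


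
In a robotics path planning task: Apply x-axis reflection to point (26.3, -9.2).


Reflection over x-axis: (x,y) -> (x,-y)
(26.3, -9.2) -> (26.3, 9.2)

(26.3, 9.2)


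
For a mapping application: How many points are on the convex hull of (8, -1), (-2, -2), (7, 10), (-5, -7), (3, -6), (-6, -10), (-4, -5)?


Convex hull vertices (CCW): (-6, -10), (3, -6), (8, -1), (7, 10), (-2, -2), (-4, -5), (-5, -7)
Count = 7

7


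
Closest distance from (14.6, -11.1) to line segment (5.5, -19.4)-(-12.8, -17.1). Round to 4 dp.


Project P onto AB: t = 0 (clamped to [0,1])
Closest point on segment: (5.5, -19.4)
Distance: 12.3167

12.3167


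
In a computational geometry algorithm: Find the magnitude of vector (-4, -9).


|u| = sqrt((-4)^2 + (-9)^2) = sqrt(97) = 9.8489

9.8489


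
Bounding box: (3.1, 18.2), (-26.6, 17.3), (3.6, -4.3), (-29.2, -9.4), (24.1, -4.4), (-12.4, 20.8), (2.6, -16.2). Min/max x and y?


x range: [-29.2, 24.1]
y range: [-16.2, 20.8]
Bounding box: (-29.2,-16.2) to (24.1,20.8)

(-29.2,-16.2) to (24.1,20.8)


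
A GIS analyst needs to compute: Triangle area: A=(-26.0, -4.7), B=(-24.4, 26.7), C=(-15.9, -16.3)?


Area = |x_A(y_B-y_C) + x_B(y_C-y_A) + x_C(y_A-y_B)|/2
= |(-1118) + 283.04 + 499.26|/2
= 335.7/2 = 167.85

167.85


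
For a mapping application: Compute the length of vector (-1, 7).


|u| = sqrt((-1)^2 + 7^2) = sqrt(50) = 7.0711

7.0711


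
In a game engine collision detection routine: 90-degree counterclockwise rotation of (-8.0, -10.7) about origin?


90° CCW: (x,y) -> (-y, x)
(-8,-10.7) -> (10.7, -8)

(10.7, -8)


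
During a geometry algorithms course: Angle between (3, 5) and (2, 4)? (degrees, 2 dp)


u.v = 26, |u| = sqrt(34) = 5.831, |v| = sqrt(20) = 4.4721
cos(theta) = u.v/(|u||v|) = 26/sqrt(680) = 0.997054
theta = acos(0.997054) = 4.4 degrees

4.4 degrees


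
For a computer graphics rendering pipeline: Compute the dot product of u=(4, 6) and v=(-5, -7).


u . v = u_x*v_x + u_y*v_y = 4*(-5) + 6*(-7)
= (-20) + (-42) = -62

-62


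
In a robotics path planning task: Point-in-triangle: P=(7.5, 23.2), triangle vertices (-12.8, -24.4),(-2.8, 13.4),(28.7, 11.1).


Cross products: AB x AP = -291.34, BC x BP = 332.39, CA x CP = -1254.75
All same sign? no

No, outside


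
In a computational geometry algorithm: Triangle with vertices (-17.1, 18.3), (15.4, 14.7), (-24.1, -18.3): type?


Side lengths squared: AB^2=1069.21, BC^2=2649.25, CA^2=1388.56
Sorted: [1069.21, 1388.56, 2649.25]
By sides: Scalene, By angles: Obtuse

Scalene, Obtuse


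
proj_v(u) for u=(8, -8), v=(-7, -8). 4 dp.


u.v = 8, |v| = sqrt(113) = 10.6301
Scalar projection = u.v / |v| = 8 / sqrt(113) = 0.7526

0.7526


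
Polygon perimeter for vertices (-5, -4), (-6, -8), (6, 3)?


Sides: (-5, -4)->(-6, -8): sqrt(17) = 4.123106, (-6, -8)->(6, 3): sqrt(265) = 16.278821, (6, 3)->(-5, -4): sqrt(170) = 13.038405
Sum = 33.440332
Perimeter = 33.4403

33.4403


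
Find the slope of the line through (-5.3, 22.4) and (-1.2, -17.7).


slope = (y2-y1)/(x2-x1) = ((-17.7)-22.4)/((-1.2)-(-5.3)) = (-40.1)/4.1 = -9.7805

-9.7805


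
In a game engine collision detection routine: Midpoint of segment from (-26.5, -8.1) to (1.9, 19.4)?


M = (((-26.5)+1.9)/2, ((-8.1)+19.4)/2)
= (-12.3, 5.65)

(-12.3, 5.65)


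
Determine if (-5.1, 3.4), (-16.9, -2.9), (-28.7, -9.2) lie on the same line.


Cross product: ((-16.9)-(-5.1))*((-9.2)-3.4) - ((-2.9)-3.4)*((-28.7)-(-5.1))
= 0

Yes, collinear


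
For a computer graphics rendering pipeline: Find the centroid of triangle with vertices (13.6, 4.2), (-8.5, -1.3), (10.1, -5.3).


Centroid = ((x_A+x_B+x_C)/3, (y_A+y_B+y_C)/3)
= ((13.6+(-8.5)+10.1)/3, (4.2+(-1.3)+(-5.3))/3)
= (5.0667, -0.8)

(5.0667, -0.8)


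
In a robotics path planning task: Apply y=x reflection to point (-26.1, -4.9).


Reflection over y=x: (x,y) -> (y,x)
(-26.1, -4.9) -> (-4.9, -26.1)

(-4.9, -26.1)


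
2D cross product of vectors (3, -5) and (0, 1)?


u x v = u_x*v_y - u_y*v_x = 3*1 - (-5)*0
= 3 - 0 = 3

3


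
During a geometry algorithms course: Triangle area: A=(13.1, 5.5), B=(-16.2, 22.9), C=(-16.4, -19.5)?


Area = |x_A(y_B-y_C) + x_B(y_C-y_A) + x_C(y_A-y_B)|/2
= |555.44 + 405 + 285.36|/2
= 1245.8/2 = 622.9

622.9


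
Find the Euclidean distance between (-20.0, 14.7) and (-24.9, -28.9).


dx=-4.9, dy=-43.6
d^2 = (-4.9)^2 + (-43.6)^2 = 1924.97
d = sqrt(1924.97) = 43.8745

43.8745


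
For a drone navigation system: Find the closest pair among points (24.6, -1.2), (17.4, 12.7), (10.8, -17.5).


d(P0,P1) = 15.6541, d(P0,P2) = 21.3572, d(P1,P2) = 30.9128
Closest: P0 and P1

Closest pair: (24.6, -1.2) and (17.4, 12.7), distance = 15.6541


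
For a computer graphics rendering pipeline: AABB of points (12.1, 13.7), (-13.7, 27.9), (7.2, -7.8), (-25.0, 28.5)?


x range: [-25, 12.1]
y range: [-7.8, 28.5]
Bounding box: (-25,-7.8) to (12.1,28.5)

(-25,-7.8) to (12.1,28.5)


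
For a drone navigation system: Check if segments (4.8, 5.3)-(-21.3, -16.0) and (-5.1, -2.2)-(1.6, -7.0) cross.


Cross products: d1=97.77, d2=-170.22, d3=-15.12, d4=252.87
d1*d2 < 0 and d3*d4 < 0? yes

Yes, they intersect


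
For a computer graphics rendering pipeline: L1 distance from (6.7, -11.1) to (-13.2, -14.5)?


|6.7-(-13.2)| + |(-11.1)-(-14.5)| = 19.9 + 3.4 = 23.3

23.3


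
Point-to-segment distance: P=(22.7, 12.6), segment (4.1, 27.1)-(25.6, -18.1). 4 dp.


Project P onto AB: t = 0.4212 (clamped to [0,1])
Closest point on segment: (13.1564, 8.0605)
Distance: 10.5682

10.5682


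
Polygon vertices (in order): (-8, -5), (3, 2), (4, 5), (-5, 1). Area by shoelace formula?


Shoelace sum: ((-8)*2 - 3*(-5)) + (3*5 - 4*2) + (4*1 - (-5)*5) + ((-5)*(-5) - (-8)*1)
= 68
Area = |68|/2 = 34

34


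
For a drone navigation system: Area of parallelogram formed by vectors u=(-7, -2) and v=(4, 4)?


|u x v| = |(-7)*4 - (-2)*4|
= |(-28) - (-8)| = 20

20


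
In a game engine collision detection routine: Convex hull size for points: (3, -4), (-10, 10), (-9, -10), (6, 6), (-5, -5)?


Convex hull vertices (CCW): (-10, 10), (-9, -10), (3, -4), (6, 6)
Count = 4

4


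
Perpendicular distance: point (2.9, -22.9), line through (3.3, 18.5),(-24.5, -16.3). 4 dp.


|cross product| = 1137
|line direction| = sqrt(1983.88) = 44.5408
Distance = 1137/sqrt(1983.88) = 25.5272

25.5272


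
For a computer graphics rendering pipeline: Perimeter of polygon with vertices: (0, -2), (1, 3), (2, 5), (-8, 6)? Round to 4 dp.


Sides: (0, -2)->(1, 3): sqrt(26) = 5.09902, (1, 3)->(2, 5): sqrt(5) = 2.236068, (2, 5)->(-8, 6): sqrt(101) = 10.049876, (-8, 6)->(0, -2): sqrt(128) = 11.313708
Sum = 28.698672
Perimeter = 28.6987

28.6987


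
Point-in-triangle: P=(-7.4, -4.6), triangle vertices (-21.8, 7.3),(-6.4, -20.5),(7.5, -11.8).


Cross products: AB x AP = 217.06, BC x BP = 229.71, CA x CP = 73.63
All same sign? yes

Yes, inside


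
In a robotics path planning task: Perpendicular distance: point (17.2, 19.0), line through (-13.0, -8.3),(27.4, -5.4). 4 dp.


|cross product| = 1015.34
|line direction| = sqrt(1640.57) = 40.504
Distance = 1015.34/sqrt(1640.57) = 25.0677

25.0677


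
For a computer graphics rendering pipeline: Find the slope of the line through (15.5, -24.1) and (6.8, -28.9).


slope = (y2-y1)/(x2-x1) = ((-28.9)-(-24.1))/(6.8-15.5) = (-4.8)/(-8.7) = 0.5517

0.5517


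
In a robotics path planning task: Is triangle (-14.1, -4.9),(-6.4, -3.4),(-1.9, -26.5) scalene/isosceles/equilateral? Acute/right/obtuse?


Side lengths squared: AB^2=61.54, BC^2=553.86, CA^2=615.4
Sorted: [61.54, 553.86, 615.4]
By sides: Scalene, By angles: Right

Scalene, Right


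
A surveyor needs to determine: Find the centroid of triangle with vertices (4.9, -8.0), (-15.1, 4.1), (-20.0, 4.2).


Centroid = ((x_A+x_B+x_C)/3, (y_A+y_B+y_C)/3)
= ((4.9+(-15.1)+(-20))/3, ((-8)+4.1+4.2)/3)
= (-10.0667, 0.1)

(-10.0667, 0.1)


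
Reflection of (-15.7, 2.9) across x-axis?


Reflection over x-axis: (x,y) -> (x,-y)
(-15.7, 2.9) -> (-15.7, -2.9)

(-15.7, -2.9)


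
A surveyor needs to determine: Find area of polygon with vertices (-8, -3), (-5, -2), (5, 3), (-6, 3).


Shoelace sum: ((-8)*(-2) - (-5)*(-3)) + ((-5)*3 - 5*(-2)) + (5*3 - (-6)*3) + ((-6)*(-3) - (-8)*3)
= 71
Area = |71|/2 = 35.5

35.5


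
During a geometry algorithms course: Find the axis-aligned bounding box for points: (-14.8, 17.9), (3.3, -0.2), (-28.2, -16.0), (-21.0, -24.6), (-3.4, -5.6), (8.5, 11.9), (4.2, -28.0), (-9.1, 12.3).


x range: [-28.2, 8.5]
y range: [-28, 17.9]
Bounding box: (-28.2,-28) to (8.5,17.9)

(-28.2,-28) to (8.5,17.9)


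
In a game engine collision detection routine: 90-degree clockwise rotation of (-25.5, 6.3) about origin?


90° CW: (x,y) -> (y, -x)
(-25.5,6.3) -> (6.3, 25.5)

(6.3, 25.5)


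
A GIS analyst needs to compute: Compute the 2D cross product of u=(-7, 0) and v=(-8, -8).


u x v = u_x*v_y - u_y*v_x = (-7)*(-8) - 0*(-8)
= 56 - 0 = 56

56


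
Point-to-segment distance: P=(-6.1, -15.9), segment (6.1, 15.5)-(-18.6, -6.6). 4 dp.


Project P onto AB: t = 0.906 (clamped to [0,1])
Closest point on segment: (-16.2791, -4.5234)
Distance: 15.2657

15.2657


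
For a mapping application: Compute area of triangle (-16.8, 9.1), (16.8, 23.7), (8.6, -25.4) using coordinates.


Area = |x_A(y_B-y_C) + x_B(y_C-y_A) + x_C(y_A-y_B)|/2
= |(-824.88) + (-579.6) + (-125.56)|/2
= 1530.04/2 = 765.02

765.02


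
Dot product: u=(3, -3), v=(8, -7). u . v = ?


u . v = u_x*v_x + u_y*v_y = 3*8 + (-3)*(-7)
= 24 + 21 = 45

45


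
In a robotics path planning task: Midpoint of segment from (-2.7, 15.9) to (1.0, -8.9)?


M = (((-2.7)+1)/2, (15.9+(-8.9))/2)
= (-0.85, 3.5)

(-0.85, 3.5)


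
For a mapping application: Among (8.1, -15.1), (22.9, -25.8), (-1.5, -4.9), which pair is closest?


d(P0,P1) = 18.2628, d(P0,P2) = 14.0071, d(P1,P2) = 32.1274
Closest: P0 and P2

Closest pair: (8.1, -15.1) and (-1.5, -4.9), distance = 14.0071


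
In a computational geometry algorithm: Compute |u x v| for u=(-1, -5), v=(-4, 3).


|u x v| = |(-1)*3 - (-5)*(-4)|
= |(-3) - 20| = 23

23


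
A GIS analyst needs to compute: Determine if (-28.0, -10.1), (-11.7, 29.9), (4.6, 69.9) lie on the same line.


Cross product: ((-11.7)-(-28))*(69.9-(-10.1)) - (29.9-(-10.1))*(4.6-(-28))
= 0

Yes, collinear


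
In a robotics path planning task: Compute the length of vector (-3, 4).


|u| = sqrt((-3)^2 + 4^2) = sqrt(25) = 5

5


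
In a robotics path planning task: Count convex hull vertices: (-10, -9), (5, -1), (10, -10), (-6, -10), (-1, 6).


Convex hull vertices (CCW): (-10, -9), (-6, -10), (10, -10), (5, -1), (-1, 6)
Count = 5

5


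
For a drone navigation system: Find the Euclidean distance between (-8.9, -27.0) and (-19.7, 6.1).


dx=-10.8, dy=33.1
d^2 = (-10.8)^2 + 33.1^2 = 1212.25
d = sqrt(1212.25) = 34.8174

34.8174


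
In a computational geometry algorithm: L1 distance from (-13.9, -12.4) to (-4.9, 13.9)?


|(-13.9)-(-4.9)| + |(-12.4)-13.9| = 9 + 26.3 = 35.3

35.3


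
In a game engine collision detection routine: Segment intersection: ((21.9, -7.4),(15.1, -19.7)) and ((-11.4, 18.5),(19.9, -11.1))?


Cross products: d1=175.01, d2=-411.26, d3=-585.71, d4=0.56
d1*d2 < 0 and d3*d4 < 0? yes

Yes, they intersect


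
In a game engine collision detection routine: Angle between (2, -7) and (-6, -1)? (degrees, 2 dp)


u.v = -5, |u| = sqrt(53) = 7.2801, |v| = sqrt(37) = 6.0828
cos(theta) = u.v/(|u||v|) = -5/sqrt(1961) = -0.11291
theta = acos(-0.11291) = 96.48 degrees

96.48 degrees


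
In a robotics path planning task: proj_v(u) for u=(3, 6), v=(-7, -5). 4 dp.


u.v = -51, |v| = sqrt(74) = 8.6023
Scalar projection = u.v / |v| = -51 / sqrt(74) = -5.9286

-5.9286


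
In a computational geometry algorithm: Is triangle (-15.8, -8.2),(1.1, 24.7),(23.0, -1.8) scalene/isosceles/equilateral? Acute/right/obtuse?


Side lengths squared: AB^2=1368.02, BC^2=1181.86, CA^2=1546.4
Sorted: [1181.86, 1368.02, 1546.4]
By sides: Scalene, By angles: Acute

Scalene, Acute


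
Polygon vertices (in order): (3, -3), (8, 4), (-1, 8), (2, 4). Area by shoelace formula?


Shoelace sum: (3*4 - 8*(-3)) + (8*8 - (-1)*4) + ((-1)*4 - 2*8) + (2*(-3) - 3*4)
= 66
Area = |66|/2 = 33

33


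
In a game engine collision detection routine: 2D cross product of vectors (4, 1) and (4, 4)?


u x v = u_x*v_y - u_y*v_x = 4*4 - 1*4
= 16 - 4 = 12

12


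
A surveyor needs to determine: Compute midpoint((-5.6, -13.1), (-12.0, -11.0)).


M = (((-5.6)+(-12))/2, ((-13.1)+(-11))/2)
= (-8.8, -12.05)

(-8.8, -12.05)


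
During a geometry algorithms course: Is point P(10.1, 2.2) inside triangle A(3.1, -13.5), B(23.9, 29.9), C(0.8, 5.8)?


Cross products: AB x AP = 22.76, BC x BP = 307.29, CA x CP = 171.21
All same sign? yes

Yes, inside
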